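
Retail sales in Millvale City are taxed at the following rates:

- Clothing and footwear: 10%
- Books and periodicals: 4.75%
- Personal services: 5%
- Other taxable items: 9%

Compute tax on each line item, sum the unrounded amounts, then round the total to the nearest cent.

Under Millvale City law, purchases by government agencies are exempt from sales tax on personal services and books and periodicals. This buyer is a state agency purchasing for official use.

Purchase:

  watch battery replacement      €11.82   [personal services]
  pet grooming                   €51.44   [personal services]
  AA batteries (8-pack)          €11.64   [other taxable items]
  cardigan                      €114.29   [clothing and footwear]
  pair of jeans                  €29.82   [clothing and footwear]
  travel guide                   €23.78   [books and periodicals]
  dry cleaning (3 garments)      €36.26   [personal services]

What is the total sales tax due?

€15.46

Watch battery replacement €11.82: personal services, buyer-exempt → 0% → €0.00
Pet grooming €51.44: personal services, buyer-exempt → 0% → €0.00
AA batteries (8-pack) €11.64: other taxable items → 9% → €1.0476
Cardigan €114.29: clothing and footwear → 10% → €11.429
Pair of jeans €29.82: clothing and footwear → 10% → €2.982
Travel guide €23.78: books and periodicals, buyer-exempt → 0% → €0.00
Dry cleaning (3 garments) €36.26: personal services, buyer-exempt → 0% → €0.00
Unrounded tax sum = €15.4586 → €15.46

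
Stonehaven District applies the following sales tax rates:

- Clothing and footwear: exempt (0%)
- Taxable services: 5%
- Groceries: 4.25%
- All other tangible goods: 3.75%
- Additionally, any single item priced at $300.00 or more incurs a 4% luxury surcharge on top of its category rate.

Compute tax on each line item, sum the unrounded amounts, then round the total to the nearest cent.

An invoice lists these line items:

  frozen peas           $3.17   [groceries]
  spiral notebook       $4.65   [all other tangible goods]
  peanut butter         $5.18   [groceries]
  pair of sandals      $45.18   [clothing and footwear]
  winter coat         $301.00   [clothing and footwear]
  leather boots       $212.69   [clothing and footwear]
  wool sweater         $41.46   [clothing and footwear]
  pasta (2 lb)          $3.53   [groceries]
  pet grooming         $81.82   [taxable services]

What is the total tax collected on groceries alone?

$0.50

Frozen peas $3.17: groceries → 4.25% → $0.134725
Peanut butter $5.18: groceries → 4.25% → $0.22015
Pasta (2 lb) $3.53: groceries → 4.25% → $0.150025
Tax on groceries: unrounded sum = $0.5049 → $0.50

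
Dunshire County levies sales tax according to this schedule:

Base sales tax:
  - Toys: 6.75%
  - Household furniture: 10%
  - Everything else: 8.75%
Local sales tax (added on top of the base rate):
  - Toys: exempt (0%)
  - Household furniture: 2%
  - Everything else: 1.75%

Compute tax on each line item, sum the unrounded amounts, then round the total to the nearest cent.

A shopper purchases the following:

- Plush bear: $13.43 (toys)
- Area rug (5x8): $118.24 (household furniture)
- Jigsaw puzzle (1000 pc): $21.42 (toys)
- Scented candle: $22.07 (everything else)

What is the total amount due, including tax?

Plush bear $13.43: toys → 6.75% + 0% local = 6.75% → $0.906525
Area rug (5x8) $118.24: household furniture → 10% + 2% local = 12% → $14.1888
Jigsaw puzzle (1000 pc) $21.42: toys → 6.75% + 0% local = 6.75% → $1.44585
Scented candle $22.07: everything else → 8.75% + 1.75% local = 10.5% → $2.31735
Subtotal = $175.16; unrounded tax = $18.858525 → $18.86; total due = $194.02

$194.02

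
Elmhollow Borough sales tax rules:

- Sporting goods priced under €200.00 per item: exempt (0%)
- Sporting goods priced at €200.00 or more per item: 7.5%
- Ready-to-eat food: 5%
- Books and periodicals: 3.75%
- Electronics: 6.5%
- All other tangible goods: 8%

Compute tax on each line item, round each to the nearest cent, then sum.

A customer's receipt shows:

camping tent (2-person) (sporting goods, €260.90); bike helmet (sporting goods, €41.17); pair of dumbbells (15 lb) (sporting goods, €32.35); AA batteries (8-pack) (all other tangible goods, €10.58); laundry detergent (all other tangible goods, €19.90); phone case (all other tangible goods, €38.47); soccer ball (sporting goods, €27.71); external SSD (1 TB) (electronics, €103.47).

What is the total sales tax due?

€31.82

Camping tent (2-person) €260.90: sporting goods, €200.00 or more → 7.5% → €19.57
Bike helmet €41.17: sporting goods, under €200.00 → 0% → €0.00
Pair of dumbbells (15 lb) €32.35: sporting goods, under €200.00 → 0% → €0.00
AA batteries (8-pack) €10.58: all other tangible goods → 8% → €0.85
Laundry detergent €19.90: all other tangible goods → 8% → €1.59
Phone case €38.47: all other tangible goods → 8% → €3.08
Soccer ball €27.71: sporting goods, under €200.00 → 0% → €0.00
External SSD (1 TB) €103.47: electronics → 6.5% → €6.73
Total tax = €19.57 + €0.85 + €1.59 + €3.08 + €6.73 = €31.82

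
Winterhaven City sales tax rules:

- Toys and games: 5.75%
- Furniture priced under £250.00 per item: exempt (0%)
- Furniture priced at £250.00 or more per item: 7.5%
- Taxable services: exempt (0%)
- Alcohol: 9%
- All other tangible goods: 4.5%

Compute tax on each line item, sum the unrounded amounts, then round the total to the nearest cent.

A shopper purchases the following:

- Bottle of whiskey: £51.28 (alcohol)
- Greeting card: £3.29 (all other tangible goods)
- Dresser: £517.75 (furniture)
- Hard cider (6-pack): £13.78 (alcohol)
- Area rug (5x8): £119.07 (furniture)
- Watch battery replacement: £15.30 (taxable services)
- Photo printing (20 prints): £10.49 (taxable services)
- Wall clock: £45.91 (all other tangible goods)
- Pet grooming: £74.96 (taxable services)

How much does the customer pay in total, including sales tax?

£898.73

Bottle of whiskey £51.28: alcohol → 9% → £4.6152
Greeting card £3.29: all other tangible goods → 4.5% → £0.14805
Dresser £517.75: furniture, £250.00 or more → 7.5% → £38.83125
Hard cider (6-pack) £13.78: alcohol → 9% → £1.2402
Area rug (5x8) £119.07: furniture, under £250.00 → 0% → £0.00
Watch battery replacement £15.30: taxable services → 0% → £0.00
Photo printing (20 prints) £10.49: taxable services → 0% → £0.00
Wall clock £45.91: all other tangible goods → 4.5% → £2.06595
Pet grooming £74.96: taxable services → 0% → £0.00
Subtotal = £851.83; unrounded tax = £46.90065 → £46.90; total due = £898.73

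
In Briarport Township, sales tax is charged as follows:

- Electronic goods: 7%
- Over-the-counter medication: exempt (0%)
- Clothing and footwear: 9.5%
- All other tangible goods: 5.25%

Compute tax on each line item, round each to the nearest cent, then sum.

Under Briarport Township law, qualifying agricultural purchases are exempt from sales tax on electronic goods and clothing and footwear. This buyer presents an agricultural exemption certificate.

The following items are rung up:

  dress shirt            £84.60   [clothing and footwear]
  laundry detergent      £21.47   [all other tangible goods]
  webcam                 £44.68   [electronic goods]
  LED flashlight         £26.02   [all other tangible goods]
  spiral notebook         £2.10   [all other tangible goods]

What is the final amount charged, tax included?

Dress shirt £84.60: clothing and footwear, buyer-exempt → 0% → £0.00
Laundry detergent £21.47: all other tangible goods → 5.25% → £1.13
Webcam £44.68: electronic goods, buyer-exempt → 0% → £0.00
LED flashlight £26.02: all other tangible goods → 5.25% → £1.37
Spiral notebook £2.10: all other tangible goods → 5.25% → £0.11
Subtotal = £178.87; tax = £2.61; total due = £181.48

£181.48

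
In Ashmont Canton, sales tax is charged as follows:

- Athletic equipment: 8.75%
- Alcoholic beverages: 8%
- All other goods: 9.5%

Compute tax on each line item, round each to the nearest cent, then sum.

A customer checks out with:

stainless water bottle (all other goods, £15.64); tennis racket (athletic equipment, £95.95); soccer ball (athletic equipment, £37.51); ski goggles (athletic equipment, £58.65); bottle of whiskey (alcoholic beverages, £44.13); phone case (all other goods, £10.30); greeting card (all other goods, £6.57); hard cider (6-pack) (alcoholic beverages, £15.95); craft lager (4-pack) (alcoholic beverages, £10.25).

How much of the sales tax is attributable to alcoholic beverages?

Bottle of whiskey £44.13: alcoholic beverages → 8% → £3.53
Hard cider (6-pack) £15.95: alcoholic beverages → 8% → £1.28
Craft lager (4-pack) £10.25: alcoholic beverages → 8% → £0.82
Tax on alcoholic beverages = £3.53 + £1.28 + £0.82 = £5.63

£5.63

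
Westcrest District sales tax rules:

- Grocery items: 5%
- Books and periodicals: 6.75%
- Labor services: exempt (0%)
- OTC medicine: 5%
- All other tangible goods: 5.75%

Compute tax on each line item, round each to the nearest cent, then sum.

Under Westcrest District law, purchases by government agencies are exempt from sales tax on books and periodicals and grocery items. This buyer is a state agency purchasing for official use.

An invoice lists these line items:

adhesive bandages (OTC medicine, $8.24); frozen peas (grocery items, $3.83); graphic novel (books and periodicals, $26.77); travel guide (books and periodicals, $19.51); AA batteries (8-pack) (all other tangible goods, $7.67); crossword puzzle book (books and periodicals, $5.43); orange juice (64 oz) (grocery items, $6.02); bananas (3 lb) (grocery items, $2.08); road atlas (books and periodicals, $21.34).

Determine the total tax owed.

$0.85

Adhesive bandages $8.24: OTC medicine → 5% → $0.41
Frozen peas $3.83: grocery items, buyer-exempt → 0% → $0.00
Graphic novel $26.77: books and periodicals, buyer-exempt → 0% → $0.00
Travel guide $19.51: books and periodicals, buyer-exempt → 0% → $0.00
AA batteries (8-pack) $7.67: all other tangible goods → 5.75% → $0.44
Crossword puzzle book $5.43: books and periodicals, buyer-exempt → 0% → $0.00
Orange juice (64 oz) $6.02: grocery items, buyer-exempt → 0% → $0.00
Bananas (3 lb) $2.08: grocery items, buyer-exempt → 0% → $0.00
Road atlas $21.34: books and periodicals, buyer-exempt → 0% → $0.00
Total tax = $0.41 + $0.44 = $0.85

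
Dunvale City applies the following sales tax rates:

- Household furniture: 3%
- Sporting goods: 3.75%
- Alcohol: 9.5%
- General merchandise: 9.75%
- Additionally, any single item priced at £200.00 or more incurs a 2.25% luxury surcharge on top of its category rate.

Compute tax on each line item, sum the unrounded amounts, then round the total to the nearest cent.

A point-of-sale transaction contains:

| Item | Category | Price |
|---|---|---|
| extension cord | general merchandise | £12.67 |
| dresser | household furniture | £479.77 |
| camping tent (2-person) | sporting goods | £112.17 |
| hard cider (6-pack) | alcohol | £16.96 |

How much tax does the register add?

Extension cord £12.67: general merchandise → 9.75% → £1.235325
Dresser £479.77: household furniture → 3% + 2.25% surcharge = 5.25% → £25.187925
Camping tent (2-person) £112.17: sporting goods → 3.75% → £4.206375
Hard cider (6-pack) £16.96: alcohol → 9.5% → £1.6112
Unrounded tax sum = £32.240825 → £32.24

£32.24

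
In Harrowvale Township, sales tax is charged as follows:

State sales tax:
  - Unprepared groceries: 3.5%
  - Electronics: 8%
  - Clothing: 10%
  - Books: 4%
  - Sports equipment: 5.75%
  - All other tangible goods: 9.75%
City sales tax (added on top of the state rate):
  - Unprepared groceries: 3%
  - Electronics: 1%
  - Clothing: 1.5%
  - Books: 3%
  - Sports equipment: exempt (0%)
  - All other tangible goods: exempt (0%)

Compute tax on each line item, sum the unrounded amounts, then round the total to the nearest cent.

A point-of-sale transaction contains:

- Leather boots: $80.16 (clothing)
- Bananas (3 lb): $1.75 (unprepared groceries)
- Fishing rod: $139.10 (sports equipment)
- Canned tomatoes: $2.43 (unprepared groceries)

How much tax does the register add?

$17.49

Leather boots $80.16: clothing → 10% + 1.5% city = 11.5% → $9.2184
Bananas (3 lb) $1.75: unprepared groceries → 3.5% + 3% city = 6.5% → $0.11375
Fishing rod $139.10: sports equipment → 5.75% + 0% city = 5.75% → $7.99825
Canned tomatoes $2.43: unprepared groceries → 3.5% + 3% city = 6.5% → $0.15795
Unrounded tax sum = $17.48835 → $17.49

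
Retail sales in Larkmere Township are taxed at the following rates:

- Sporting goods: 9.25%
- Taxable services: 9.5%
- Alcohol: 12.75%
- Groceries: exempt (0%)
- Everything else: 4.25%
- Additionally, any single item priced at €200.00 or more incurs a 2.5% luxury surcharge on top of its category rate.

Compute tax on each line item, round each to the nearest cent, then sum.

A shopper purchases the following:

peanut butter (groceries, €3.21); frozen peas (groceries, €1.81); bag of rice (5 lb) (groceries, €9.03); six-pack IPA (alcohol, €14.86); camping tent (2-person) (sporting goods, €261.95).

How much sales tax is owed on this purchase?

€32.67

Peanut butter €3.21: groceries → 0% → €0.00
Frozen peas €1.81: groceries → 0% → €0.00
Bag of rice (5 lb) €9.03: groceries → 0% → €0.00
Six-pack IPA €14.86: alcohol → 12.75% → €1.89
Camping tent (2-person) €261.95: sporting goods → 9.25% + 2.5% surcharge = 11.75% → €30.78
Total tax = €1.89 + €30.78 = €32.67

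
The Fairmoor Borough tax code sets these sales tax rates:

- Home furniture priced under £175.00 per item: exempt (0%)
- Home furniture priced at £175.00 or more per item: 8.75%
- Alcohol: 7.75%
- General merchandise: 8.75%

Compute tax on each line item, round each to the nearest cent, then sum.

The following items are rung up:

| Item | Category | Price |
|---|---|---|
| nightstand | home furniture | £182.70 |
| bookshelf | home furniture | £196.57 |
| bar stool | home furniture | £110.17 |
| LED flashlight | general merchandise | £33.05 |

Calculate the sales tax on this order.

Nightstand £182.70: home furniture, £175.00 or more → 8.75% → £15.99
Bookshelf £196.57: home furniture, £175.00 or more → 8.75% → £17.20
Bar stool £110.17: home furniture, under £175.00 → 0% → £0.00
LED flashlight £33.05: general merchandise → 8.75% → £2.89
Total tax = £15.99 + £17.20 + £2.89 = £36.08

£36.08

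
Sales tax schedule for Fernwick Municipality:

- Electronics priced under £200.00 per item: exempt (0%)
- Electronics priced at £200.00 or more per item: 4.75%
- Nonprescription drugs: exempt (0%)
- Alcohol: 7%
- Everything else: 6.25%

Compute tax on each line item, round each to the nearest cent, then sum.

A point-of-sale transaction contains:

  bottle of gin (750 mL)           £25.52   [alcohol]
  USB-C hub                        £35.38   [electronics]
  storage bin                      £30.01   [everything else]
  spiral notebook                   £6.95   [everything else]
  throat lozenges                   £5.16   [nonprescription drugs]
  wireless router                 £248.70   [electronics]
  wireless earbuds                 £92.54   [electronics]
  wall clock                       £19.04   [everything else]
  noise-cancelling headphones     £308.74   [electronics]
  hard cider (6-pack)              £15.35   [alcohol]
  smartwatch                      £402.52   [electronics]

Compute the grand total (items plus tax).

£1241.87

Bottle of gin (750 mL) £25.52: alcohol → 7% → £1.79
USB-C hub £35.38: electronics, under £200.00 → 0% → £0.00
Storage bin £30.01: everything else → 6.25% → £1.88
Spiral notebook £6.95: everything else → 6.25% → £0.43
Throat lozenges £5.16: nonprescription drugs → 0% → £0.00
Wireless router £248.70: electronics, £200.00 or more → 4.75% → £11.81
Wireless earbuds £92.54: electronics, under £200.00 → 0% → £0.00
Wall clock £19.04: everything else → 6.25% → £1.19
Noise-cancelling headphones £308.74: electronics, £200.00 or more → 4.75% → £14.67
Hard cider (6-pack) £15.35: alcohol → 7% → £1.07
Smartwatch £402.52: electronics, £200.00 or more → 4.75% → £19.12
Subtotal = £1189.91; tax = £51.96; total due = £1241.87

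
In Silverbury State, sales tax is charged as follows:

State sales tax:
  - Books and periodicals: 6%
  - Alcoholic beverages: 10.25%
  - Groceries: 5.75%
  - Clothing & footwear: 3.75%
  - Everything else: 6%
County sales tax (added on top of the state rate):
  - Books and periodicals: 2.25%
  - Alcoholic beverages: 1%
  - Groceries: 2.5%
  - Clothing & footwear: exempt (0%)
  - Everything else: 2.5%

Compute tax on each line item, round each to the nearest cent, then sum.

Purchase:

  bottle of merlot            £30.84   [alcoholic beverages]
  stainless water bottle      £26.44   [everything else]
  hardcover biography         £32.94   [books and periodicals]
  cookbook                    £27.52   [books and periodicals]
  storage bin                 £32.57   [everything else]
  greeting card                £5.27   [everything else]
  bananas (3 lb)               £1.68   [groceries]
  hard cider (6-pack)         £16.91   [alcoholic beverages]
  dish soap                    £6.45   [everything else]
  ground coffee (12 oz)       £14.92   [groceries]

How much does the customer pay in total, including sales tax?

£213.29

Bottle of merlot £30.84: alcoholic beverages → 10.25% + 1% county = 11.25% → £3.47
Stainless water bottle £26.44: everything else → 6% + 2.5% county = 8.5% → £2.25
Hardcover biography £32.94: books and periodicals → 6% + 2.25% county = 8.25% → £2.72
Cookbook £27.52: books and periodicals → 6% + 2.25% county = 8.25% → £2.27
Storage bin £32.57: everything else → 6% + 2.5% county = 8.5% → £2.77
Greeting card £5.27: everything else → 6% + 2.5% county = 8.5% → £0.45
Bananas (3 lb) £1.68: groceries → 5.75% + 2.5% county = 8.25% → £0.14
Hard cider (6-pack) £16.91: alcoholic beverages → 10.25% + 1% county = 11.25% → £1.90
Dish soap £6.45: everything else → 6% + 2.5% county = 8.5% → £0.55
Ground coffee (12 oz) £14.92: groceries → 5.75% + 2.5% county = 8.25% → £1.23
Subtotal = £195.54; tax = £17.75; total due = £213.29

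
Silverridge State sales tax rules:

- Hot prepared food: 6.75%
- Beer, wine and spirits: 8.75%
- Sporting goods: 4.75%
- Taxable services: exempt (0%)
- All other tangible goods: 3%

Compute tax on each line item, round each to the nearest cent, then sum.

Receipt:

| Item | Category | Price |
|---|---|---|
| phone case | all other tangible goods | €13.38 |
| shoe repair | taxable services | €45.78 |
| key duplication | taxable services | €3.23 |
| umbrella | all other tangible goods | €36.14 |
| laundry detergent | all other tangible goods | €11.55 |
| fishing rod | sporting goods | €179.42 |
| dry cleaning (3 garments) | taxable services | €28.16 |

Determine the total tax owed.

€10.35

Phone case €13.38: all other tangible goods → 3% → €0.40
Shoe repair €45.78: taxable services → 0% → €0.00
Key duplication €3.23: taxable services → 0% → €0.00
Umbrella €36.14: all other tangible goods → 3% → €1.08
Laundry detergent €11.55: all other tangible goods → 3% → €0.35
Fishing rod €179.42: sporting goods → 4.75% → €8.52
Dry cleaning (3 garments) €28.16: taxable services → 0% → €0.00
Total tax = €0.40 + €1.08 + €0.35 + €8.52 = €10.35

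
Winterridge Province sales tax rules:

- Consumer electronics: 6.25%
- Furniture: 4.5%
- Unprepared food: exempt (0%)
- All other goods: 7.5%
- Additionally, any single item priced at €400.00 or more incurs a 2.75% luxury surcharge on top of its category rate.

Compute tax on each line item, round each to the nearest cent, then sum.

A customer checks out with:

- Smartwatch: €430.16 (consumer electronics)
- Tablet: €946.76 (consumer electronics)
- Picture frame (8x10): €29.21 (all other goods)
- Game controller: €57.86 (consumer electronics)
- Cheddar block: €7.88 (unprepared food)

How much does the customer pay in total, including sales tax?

Smartwatch €430.16: consumer electronics → 6.25% + 2.75% surcharge = 9% → €38.71
Tablet €946.76: consumer electronics → 6.25% + 2.75% surcharge = 9% → €85.21
Picture frame (8x10) €29.21: all other goods → 7.5% → €2.19
Game controller €57.86: consumer electronics → 6.25% → €3.62
Cheddar block €7.88: unprepared food → 0% → €0.00
Subtotal = €1471.87; tax = €129.73; total due = €1601.60

€1601.60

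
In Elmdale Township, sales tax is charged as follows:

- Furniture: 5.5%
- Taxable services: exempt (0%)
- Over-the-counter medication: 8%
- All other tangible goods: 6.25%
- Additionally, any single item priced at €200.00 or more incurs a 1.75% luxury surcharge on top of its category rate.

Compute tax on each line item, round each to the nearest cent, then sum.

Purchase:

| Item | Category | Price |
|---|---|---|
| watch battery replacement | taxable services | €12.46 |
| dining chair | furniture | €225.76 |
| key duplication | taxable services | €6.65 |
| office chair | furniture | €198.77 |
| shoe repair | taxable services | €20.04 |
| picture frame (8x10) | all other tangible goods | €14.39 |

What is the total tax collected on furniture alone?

€27.30

Dining chair €225.76: furniture → 5.5% + 1.75% surcharge = 7.25% → €16.37
Office chair €198.77: furniture → 5.5% → €10.93
Tax on furniture = €16.37 + €10.93 = €27.30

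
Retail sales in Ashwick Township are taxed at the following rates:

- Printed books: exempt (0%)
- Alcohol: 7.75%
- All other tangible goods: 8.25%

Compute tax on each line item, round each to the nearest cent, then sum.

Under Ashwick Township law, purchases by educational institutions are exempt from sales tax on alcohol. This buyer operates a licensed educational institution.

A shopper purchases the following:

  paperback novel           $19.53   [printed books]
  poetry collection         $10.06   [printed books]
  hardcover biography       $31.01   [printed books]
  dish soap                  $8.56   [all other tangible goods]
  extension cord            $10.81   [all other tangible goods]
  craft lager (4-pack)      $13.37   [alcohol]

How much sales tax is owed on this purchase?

Paperback novel $19.53: printed books → 0% → $0.00
Poetry collection $10.06: printed books → 0% → $0.00
Hardcover biography $31.01: printed books → 0% → $0.00
Dish soap $8.56: all other tangible goods → 8.25% → $0.71
Extension cord $10.81: all other tangible goods → 8.25% → $0.89
Craft lager (4-pack) $13.37: alcohol, buyer-exempt → 0% → $0.00
Total tax = $0.71 + $0.89 = $1.60

$1.60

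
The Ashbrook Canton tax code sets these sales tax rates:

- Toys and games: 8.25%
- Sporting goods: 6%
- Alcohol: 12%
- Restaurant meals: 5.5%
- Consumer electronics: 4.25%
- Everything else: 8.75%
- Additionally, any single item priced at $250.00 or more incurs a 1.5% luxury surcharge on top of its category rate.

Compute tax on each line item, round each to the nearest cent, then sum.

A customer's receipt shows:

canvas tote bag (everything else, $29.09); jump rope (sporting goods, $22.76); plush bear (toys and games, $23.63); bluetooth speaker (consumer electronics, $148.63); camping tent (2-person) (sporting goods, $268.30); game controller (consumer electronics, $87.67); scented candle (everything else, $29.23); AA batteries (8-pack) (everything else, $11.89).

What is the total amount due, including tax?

Canvas tote bag $29.09: everything else → 8.75% → $2.55
Jump rope $22.76: sporting goods → 6% → $1.37
Plush bear $23.63: toys and games → 8.25% → $1.95
Bluetooth speaker $148.63: consumer electronics → 4.25% → $6.32
Camping tent (2-person) $268.30: sporting goods → 6% + 1.5% surcharge = 7.5% → $20.12
Game controller $87.67: consumer electronics → 4.25% → $3.73
Scented candle $29.23: everything else → 8.75% → $2.56
AA batteries (8-pack) $11.89: everything else → 8.75% → $1.04
Subtotal = $621.20; tax = $39.64; total due = $660.84

$660.84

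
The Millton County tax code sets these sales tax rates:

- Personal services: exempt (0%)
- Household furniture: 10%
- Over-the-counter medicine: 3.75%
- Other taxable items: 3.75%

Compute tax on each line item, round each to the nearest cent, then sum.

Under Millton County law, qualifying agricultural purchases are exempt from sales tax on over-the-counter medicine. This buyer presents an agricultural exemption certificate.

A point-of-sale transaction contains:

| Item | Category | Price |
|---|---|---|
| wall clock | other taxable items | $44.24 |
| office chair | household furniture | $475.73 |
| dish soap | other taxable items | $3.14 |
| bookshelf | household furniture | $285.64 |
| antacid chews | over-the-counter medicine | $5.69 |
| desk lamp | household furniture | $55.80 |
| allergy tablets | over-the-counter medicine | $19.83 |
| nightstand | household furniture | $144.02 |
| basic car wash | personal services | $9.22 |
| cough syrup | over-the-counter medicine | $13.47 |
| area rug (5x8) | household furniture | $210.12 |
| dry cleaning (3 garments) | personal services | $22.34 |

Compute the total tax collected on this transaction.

Wall clock $44.24: other taxable items → 3.75% → $1.66
Office chair $475.73: household furniture → 10% → $47.57
Dish soap $3.14: other taxable items → 3.75% → $0.12
Bookshelf $285.64: household furniture → 10% → $28.56
Antacid chews $5.69: over-the-counter medicine, buyer-exempt → 0% → $0.00
Desk lamp $55.80: household furniture → 10% → $5.58
Allergy tablets $19.83: over-the-counter medicine, buyer-exempt → 0% → $0.00
Nightstand $144.02: household furniture → 10% → $14.40
Basic car wash $9.22: personal services → 0% → $0.00
Cough syrup $13.47: over-the-counter medicine, buyer-exempt → 0% → $0.00
Area rug (5x8) $210.12: household furniture → 10% → $21.01
Dry cleaning (3 garments) $22.34: personal services → 0% → $0.00
Total tax = $1.66 + $47.57 + $0.12 + $28.56 + $5.58 + $14.40 + $21.01 = $118.90

$118.90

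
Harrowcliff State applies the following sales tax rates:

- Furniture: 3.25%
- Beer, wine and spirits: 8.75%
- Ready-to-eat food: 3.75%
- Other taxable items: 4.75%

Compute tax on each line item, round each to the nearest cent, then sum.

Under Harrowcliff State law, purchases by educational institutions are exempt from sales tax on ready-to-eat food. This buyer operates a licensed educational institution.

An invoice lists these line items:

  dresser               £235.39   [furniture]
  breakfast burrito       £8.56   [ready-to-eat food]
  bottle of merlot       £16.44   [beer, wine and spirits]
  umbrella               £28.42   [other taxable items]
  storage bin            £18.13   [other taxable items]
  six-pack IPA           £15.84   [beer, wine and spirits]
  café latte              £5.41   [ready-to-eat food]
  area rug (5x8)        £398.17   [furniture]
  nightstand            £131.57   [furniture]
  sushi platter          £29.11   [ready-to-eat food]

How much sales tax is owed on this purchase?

Dresser £235.39: furniture → 3.25% → £7.65
Breakfast burrito £8.56: ready-to-eat food, buyer-exempt → 0% → £0.00
Bottle of merlot £16.44: beer, wine and spirits → 8.75% → £1.44
Umbrella £28.42: other taxable items → 4.75% → £1.35
Storage bin £18.13: other taxable items → 4.75% → £0.86
Six-pack IPA £15.84: beer, wine and spirits → 8.75% → £1.39
Café latte £5.41: ready-to-eat food, buyer-exempt → 0% → £0.00
Area rug (5x8) £398.17: furniture → 3.25% → £12.94
Nightstand £131.57: furniture → 3.25% → £4.28
Sushi platter £29.11: ready-to-eat food, buyer-exempt → 0% → £0.00
Total tax = £7.65 + £1.44 + £1.35 + £0.86 + £1.39 + £12.94 + £4.28 = £29.91

£29.91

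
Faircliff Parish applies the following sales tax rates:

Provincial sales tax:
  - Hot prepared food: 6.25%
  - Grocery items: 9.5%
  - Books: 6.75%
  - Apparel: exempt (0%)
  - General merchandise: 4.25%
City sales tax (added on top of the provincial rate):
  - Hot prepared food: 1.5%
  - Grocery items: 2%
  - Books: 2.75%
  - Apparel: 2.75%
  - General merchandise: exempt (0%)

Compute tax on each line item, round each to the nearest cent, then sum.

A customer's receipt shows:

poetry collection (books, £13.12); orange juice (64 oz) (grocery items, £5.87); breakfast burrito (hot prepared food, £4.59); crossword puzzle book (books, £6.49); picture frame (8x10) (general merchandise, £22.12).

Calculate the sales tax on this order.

£3.85

Poetry collection £13.12: books → 6.75% + 2.75% city = 9.5% → £1.25
Orange juice (64 oz) £5.87: grocery items → 9.5% + 2% city = 11.5% → £0.68
Breakfast burrito £4.59: hot prepared food → 6.25% + 1.5% city = 7.75% → £0.36
Crossword puzzle book £6.49: books → 6.75% + 2.75% city = 9.5% → £0.62
Picture frame (8x10) £22.12: general merchandise → 4.25% + 0% city = 4.25% → £0.94
Total tax = £1.25 + £0.68 + £0.36 + £0.62 + £0.94 = £3.85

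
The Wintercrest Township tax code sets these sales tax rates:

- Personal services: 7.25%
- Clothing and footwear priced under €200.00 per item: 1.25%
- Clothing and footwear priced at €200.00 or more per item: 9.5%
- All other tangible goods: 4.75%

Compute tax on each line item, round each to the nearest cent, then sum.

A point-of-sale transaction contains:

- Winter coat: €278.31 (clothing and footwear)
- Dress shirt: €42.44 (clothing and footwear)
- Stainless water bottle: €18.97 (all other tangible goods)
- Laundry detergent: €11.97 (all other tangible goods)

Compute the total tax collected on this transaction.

€28.44

Winter coat €278.31: clothing and footwear, €200.00 or more → 9.5% → €26.44
Dress shirt €42.44: clothing and footwear, under €200.00 → 1.25% → €0.53
Stainless water bottle €18.97: all other tangible goods → 4.75% → €0.90
Laundry detergent €11.97: all other tangible goods → 4.75% → €0.57
Total tax = €26.44 + €0.53 + €0.90 + €0.57 = €28.44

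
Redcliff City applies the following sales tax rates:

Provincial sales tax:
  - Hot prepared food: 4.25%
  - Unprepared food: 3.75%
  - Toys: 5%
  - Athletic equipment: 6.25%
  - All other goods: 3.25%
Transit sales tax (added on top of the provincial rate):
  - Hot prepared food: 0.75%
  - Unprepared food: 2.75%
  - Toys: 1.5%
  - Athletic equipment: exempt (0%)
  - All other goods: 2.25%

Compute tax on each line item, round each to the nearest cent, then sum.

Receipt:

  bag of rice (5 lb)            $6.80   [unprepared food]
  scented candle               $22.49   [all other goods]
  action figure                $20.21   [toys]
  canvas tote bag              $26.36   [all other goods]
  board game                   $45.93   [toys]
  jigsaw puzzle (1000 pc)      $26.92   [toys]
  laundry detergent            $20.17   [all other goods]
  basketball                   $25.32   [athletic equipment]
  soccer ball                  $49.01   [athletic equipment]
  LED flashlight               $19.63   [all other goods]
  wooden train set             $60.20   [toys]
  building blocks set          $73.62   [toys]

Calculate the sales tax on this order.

$24.71

Bag of rice (5 lb) $6.80: unprepared food → 3.75% + 2.75% transit = 6.5% → $0.44
Scented candle $22.49: all other goods → 3.25% + 2.25% transit = 5.5% → $1.24
Action figure $20.21: toys → 5% + 1.5% transit = 6.5% → $1.31
Canvas tote bag $26.36: all other goods → 3.25% + 2.25% transit = 5.5% → $1.45
Board game $45.93: toys → 5% + 1.5% transit = 6.5% → $2.99
Jigsaw puzzle (1000 pc) $26.92: toys → 5% + 1.5% transit = 6.5% → $1.75
Laundry detergent $20.17: all other goods → 3.25% + 2.25% transit = 5.5% → $1.11
Basketball $25.32: athletic equipment → 6.25% + 0% transit = 6.25% → $1.58
Soccer ball $49.01: athletic equipment → 6.25% + 0% transit = 6.25% → $3.06
LED flashlight $19.63: all other goods → 3.25% + 2.25% transit = 5.5% → $1.08
Wooden train set $60.20: toys → 5% + 1.5% transit = 6.5% → $3.91
Building blocks set $73.62: toys → 5% + 1.5% transit = 6.5% → $4.79
Total tax = $0.44 + $1.24 + $1.31 + $1.45 + $2.99 + $1.75 + $1.11 + $1.58 + $3.06 + $1.08 + $3.91 + $4.79 = $24.71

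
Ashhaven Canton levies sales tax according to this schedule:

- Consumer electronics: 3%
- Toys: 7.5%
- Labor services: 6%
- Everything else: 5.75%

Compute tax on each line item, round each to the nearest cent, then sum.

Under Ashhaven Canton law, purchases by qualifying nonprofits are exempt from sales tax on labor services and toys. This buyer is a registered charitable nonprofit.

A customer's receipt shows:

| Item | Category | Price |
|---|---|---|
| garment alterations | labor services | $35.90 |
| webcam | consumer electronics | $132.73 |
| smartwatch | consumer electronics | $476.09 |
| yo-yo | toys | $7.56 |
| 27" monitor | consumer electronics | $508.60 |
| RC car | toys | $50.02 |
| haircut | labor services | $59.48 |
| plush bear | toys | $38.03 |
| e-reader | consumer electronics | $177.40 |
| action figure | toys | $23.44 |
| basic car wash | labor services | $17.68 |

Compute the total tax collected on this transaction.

Garment alterations $35.90: labor services, buyer-exempt → 0% → $0.00
Webcam $132.73: consumer electronics → 3% → $3.98
Smartwatch $476.09: consumer electronics → 3% → $14.28
Yo-yo $7.56: toys, buyer-exempt → 0% → $0.00
27" monitor $508.60: consumer electronics → 3% → $15.26
RC car $50.02: toys, buyer-exempt → 0% → $0.00
Haircut $59.48: labor services, buyer-exempt → 0% → $0.00
Plush bear $38.03: toys, buyer-exempt → 0% → $0.00
E-reader $177.40: consumer electronics → 3% → $5.32
Action figure $23.44: toys, buyer-exempt → 0% → $0.00
Basic car wash $17.68: labor services, buyer-exempt → 0% → $0.00
Total tax = $3.98 + $14.28 + $15.26 + $5.32 = $38.84

$38.84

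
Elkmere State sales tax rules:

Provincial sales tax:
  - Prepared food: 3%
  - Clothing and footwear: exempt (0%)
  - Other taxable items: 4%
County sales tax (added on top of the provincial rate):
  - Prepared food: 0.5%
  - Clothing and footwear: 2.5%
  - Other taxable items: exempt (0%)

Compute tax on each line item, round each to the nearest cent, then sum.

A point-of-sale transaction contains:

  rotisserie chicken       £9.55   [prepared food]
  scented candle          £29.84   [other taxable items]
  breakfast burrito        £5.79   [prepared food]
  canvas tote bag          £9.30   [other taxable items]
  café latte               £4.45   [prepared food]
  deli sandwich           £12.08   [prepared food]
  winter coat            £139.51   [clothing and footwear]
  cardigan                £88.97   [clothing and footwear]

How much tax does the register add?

Rotisserie chicken £9.55: prepared food → 3% + 0.5% county = 3.5% → £0.33
Scented candle £29.84: other taxable items → 4% + 0% county = 4% → £1.19
Breakfast burrito £5.79: prepared food → 3% + 0.5% county = 3.5% → £0.20
Canvas tote bag £9.30: other taxable items → 4% + 0% county = 4% → £0.37
Café latte £4.45: prepared food → 3% + 0.5% county = 3.5% → £0.16
Deli sandwich £12.08: prepared food → 3% + 0.5% county = 3.5% → £0.42
Winter coat £139.51: clothing and footwear → 0% + 2.5% county = 2.5% → £3.49
Cardigan £88.97: clothing and footwear → 0% + 2.5% county = 2.5% → £2.22
Total tax = £0.33 + £1.19 + £0.20 + £0.37 + £0.16 + £0.42 + £3.49 + £2.22 = £8.38

£8.38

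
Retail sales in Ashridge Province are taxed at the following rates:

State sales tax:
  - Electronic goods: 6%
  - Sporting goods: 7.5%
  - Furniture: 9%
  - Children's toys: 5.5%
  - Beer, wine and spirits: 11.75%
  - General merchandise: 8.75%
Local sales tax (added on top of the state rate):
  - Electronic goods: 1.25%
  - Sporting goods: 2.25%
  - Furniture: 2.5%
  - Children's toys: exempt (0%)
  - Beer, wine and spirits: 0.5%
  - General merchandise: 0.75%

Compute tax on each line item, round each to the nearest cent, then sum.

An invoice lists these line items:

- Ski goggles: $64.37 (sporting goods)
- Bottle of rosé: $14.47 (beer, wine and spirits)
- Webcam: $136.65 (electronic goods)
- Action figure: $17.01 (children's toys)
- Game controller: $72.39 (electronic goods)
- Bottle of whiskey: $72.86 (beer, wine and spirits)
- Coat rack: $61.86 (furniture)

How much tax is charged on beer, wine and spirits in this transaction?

Bottle of rosé $14.47: beer, wine and spirits → 11.75% + 0.5% local = 12.25% → $1.77
Bottle of whiskey $72.86: beer, wine and spirits → 11.75% + 0.5% local = 12.25% → $8.93
Tax on beer, wine and spirits = $1.77 + $8.93 = $10.70

$10.70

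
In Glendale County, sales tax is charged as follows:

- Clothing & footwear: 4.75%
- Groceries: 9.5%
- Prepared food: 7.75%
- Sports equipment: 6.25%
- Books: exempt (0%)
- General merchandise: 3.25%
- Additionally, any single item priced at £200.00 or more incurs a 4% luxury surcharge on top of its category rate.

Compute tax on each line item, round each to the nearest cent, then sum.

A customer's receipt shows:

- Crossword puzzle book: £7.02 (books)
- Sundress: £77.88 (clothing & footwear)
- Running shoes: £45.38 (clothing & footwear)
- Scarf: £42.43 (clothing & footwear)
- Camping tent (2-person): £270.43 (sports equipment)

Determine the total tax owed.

£35.60

Crossword puzzle book £7.02: books → 0% → £0.00
Sundress £77.88: clothing & footwear → 4.75% → £3.70
Running shoes £45.38: clothing & footwear → 4.75% → £2.16
Scarf £42.43: clothing & footwear → 4.75% → £2.02
Camping tent (2-person) £270.43: sports equipment → 6.25% + 4% surcharge = 10.25% → £27.72
Total tax = £3.70 + £2.16 + £2.02 + £27.72 = £35.60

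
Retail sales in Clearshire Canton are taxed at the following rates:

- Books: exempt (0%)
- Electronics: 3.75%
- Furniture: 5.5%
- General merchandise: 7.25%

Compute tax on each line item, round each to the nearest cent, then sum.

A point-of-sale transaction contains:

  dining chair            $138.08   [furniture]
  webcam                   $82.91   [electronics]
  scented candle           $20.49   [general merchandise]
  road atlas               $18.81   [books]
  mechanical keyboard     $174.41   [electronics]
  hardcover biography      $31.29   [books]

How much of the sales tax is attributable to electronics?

Webcam $82.91: electronics → 3.75% → $3.11
Mechanical keyboard $174.41: electronics → 3.75% → $6.54
Tax on electronics = $3.11 + $6.54 = $9.65

$9.65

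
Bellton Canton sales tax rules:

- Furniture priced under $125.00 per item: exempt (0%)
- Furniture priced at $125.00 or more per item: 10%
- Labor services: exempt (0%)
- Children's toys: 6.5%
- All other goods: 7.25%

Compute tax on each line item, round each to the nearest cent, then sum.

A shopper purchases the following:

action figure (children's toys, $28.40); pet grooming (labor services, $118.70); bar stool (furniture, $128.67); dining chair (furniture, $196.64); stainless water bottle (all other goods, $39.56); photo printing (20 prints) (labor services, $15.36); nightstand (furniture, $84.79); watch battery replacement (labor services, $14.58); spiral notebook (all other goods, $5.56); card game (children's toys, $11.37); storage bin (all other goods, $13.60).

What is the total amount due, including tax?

$696.61

Action figure $28.40: children's toys → 6.5% → $1.85
Pet grooming $118.70: labor services → 0% → $0.00
Bar stool $128.67: furniture, $125.00 or more → 10% → $12.87
Dining chair $196.64: furniture, $125.00 or more → 10% → $19.66
Stainless water bottle $39.56: all other goods → 7.25% → $2.87
Photo printing (20 prints) $15.36: labor services → 0% → $0.00
Nightstand $84.79: furniture, under $125.00 → 0% → $0.00
Watch battery replacement $14.58: labor services → 0% → $0.00
Spiral notebook $5.56: all other goods → 7.25% → $0.40
Card game $11.37: children's toys → 6.5% → $0.74
Storage bin $13.60: all other goods → 7.25% → $0.99
Subtotal = $657.23; tax = $39.38; total due = $696.61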